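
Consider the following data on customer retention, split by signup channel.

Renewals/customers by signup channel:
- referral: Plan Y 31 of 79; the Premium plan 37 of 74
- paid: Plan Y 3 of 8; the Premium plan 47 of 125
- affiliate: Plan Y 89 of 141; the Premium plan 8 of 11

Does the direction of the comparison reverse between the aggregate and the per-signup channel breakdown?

Referral: Plan Y 31/79 = 39.2%, the Premium plan 37/74 = 50.0% → the Premium plan
Paid: Plan Y 3/8 = 37.5%, the Premium plan 47/125 = 37.6% → the Premium plan
Affiliate: Plan Y 89/141 = 63.1%, the Premium plan 8/11 = 72.7% → the Premium plan
Overall: Plan Y 123/228 = 53.9%, the Premium plan 92/210 = 43.8% → Plan Y
The Premium plan wins each signup group but Plan Y wins overall — the comparison reverses. The Premium plan's customers skew toward paid, which has a lower base rate.

Yes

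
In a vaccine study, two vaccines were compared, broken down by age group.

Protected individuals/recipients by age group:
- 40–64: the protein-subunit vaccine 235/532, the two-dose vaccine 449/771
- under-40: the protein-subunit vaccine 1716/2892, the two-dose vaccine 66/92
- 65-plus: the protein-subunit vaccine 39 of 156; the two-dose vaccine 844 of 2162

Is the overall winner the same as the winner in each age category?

No

40–64: the protein-subunit vaccine 235/532 = 44.2%, the two-dose vaccine 449/771 = 58.2% → the two-dose vaccine
Under-40: the protein-subunit vaccine 1716/2892 = 59.3%, the two-dose vaccine 66/92 = 71.7% → the two-dose vaccine
65-plus: the protein-subunit vaccine 39/156 = 25.0%, the two-dose vaccine 844/2162 = 39.0% → the two-dose vaccine
Overall: the protein-subunit vaccine 1990/3580 = 55.6%, the two-dose vaccine 1359/3025 = 44.9% → the protein-subunit vaccine
The two-dose vaccine wins each age group but the protein-subunit vaccine wins overall — the comparison reverses. The two-dose vaccine's recipients skew toward 65-plus, which has a lower base rate.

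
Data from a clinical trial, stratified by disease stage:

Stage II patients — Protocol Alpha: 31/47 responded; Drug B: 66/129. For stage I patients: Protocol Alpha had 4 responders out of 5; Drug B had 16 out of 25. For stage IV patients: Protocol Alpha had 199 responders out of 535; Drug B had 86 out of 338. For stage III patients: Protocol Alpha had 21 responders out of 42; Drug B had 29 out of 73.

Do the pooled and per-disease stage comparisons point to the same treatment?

Stage II: Protocol Alpha 31/47 = 66.0%, Drug B 66/129 = 51.2% → Protocol Alpha
Stage I: Protocol Alpha 4/5 = 80.0%, Drug B 16/25 = 64.0% → Protocol Alpha
Stage IV: Protocol Alpha 199/535 = 37.2%, Drug B 86/338 = 25.4% → Protocol Alpha
Stage III: Protocol Alpha 21/42 = 50.0%, Drug B 29/73 = 39.7% → Protocol Alpha
Overall: Protocol Alpha 255/629 = 40.5%, Drug B 197/565 = 34.9% → Protocol Alpha
Protocol Alpha wins overall and in every disease group — no reversal.

Yes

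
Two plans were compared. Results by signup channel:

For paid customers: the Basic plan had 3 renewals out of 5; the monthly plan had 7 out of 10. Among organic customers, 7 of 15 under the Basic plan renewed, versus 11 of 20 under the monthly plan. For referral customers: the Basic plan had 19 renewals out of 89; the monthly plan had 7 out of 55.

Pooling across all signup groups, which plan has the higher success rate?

Paid: the Basic plan 3/5 = 60.0%, the monthly plan 7/10 = 70.0% → the monthly plan
Organic: the Basic plan 7/15 = 46.7%, the monthly plan 11/20 = 55.0% → the monthly plan
Referral: the Basic plan 19/89 = 21.3%, the monthly plan 7/55 = 12.7% → the Basic plan
Overall: the Basic plan 29/109 = 26.6%, the monthly plan 25/85 = 29.4% → the monthly plan
(Neither sweeps every signup group, but the monthly plan has the higher pooled rate.)

the monthly plan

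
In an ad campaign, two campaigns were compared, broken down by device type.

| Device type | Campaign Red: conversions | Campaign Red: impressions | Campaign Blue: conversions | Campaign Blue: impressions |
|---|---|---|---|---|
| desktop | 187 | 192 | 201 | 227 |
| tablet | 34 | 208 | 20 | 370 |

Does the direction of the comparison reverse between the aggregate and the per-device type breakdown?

Desktop: Campaign Red 187/192 = 97.4%, Campaign Blue 201/227 = 88.5% → Campaign Red
Tablet: Campaign Red 34/208 = 16.3%, Campaign Blue 20/370 = 5.4% → Campaign Red
Overall: Campaign Red 221/400 = 55.2%, Campaign Blue 221/597 = 37.0% → Campaign Red
Campaign Red wins overall and in every device group — no reversal.

No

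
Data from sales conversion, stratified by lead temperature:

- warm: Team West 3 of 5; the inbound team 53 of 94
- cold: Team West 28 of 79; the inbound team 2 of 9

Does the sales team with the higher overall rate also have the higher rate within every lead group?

Warm: Team West 3/5 = 60.0%, the inbound team 53/94 = 56.4% → Team West
Cold: Team West 28/79 = 35.4%, the inbound team 2/9 = 22.2% → Team West
Overall: Team West 31/84 = 36.9%, the inbound team 55/103 = 53.4% → the inbound team
Team West wins each lead group but the inbound team wins overall — the comparison reverses. Team West's leads skew toward cold, which has a lower base rate.

No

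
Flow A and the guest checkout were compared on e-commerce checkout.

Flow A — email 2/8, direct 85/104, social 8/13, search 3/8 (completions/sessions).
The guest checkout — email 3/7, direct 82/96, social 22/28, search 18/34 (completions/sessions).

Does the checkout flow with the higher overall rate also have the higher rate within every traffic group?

Yes

Email: Flow A 2/8 = 25.0%, the guest checkout 3/7 = 42.9% → the guest checkout
Direct: Flow A 85/104 = 81.7%, the guest checkout 82/96 = 85.4% → the guest checkout
Social: Flow A 8/13 = 61.5%, the guest checkout 22/28 = 78.6% → the guest checkout
Search: Flow A 3/8 = 37.5%, the guest checkout 18/34 = 52.9% → the guest checkout
Overall: Flow A 98/133 = 73.7%, the guest checkout 125/165 = 75.8% → the guest checkout
The guest checkout wins overall and in every traffic group — no reversal.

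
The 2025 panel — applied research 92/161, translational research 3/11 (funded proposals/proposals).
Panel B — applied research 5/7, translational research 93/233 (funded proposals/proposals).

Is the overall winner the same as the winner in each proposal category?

No

Applied research: the 2025 panel 92/161 = 57.1%, Panel B 5/7 = 71.4% → Panel B
Translational research: the 2025 panel 3/11 = 27.3%, Panel B 93/233 = 39.9% → Panel B
Overall: the 2025 panel 95/172 = 55.2%, Panel B 98/240 = 40.8% → the 2025 panel
Panel B wins each proposal group but the 2025 panel wins overall — the comparison reverses. Panel B's proposals skew toward translational research, which has a lower base rate.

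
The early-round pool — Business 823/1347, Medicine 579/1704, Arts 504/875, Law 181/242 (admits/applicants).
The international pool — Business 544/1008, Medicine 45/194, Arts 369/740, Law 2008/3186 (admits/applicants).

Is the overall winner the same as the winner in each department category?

No

Business: the early-round pool 823/1347 = 61.1%, the international pool 544/1008 = 54.0% → the early-round pool
Medicine: the early-round pool 579/1704 = 34.0%, the international pool 45/194 = 23.2% → the early-round pool
Arts: the early-round pool 504/875 = 57.6%, the international pool 369/740 = 49.9% → the early-round pool
Law: the early-round pool 181/242 = 74.8%, the international pool 2008/3186 = 63.0% → the early-round pool
Overall: the early-round pool 2087/4168 = 50.1%, the international pool 2966/5128 = 57.8% → the international pool
The early-round pool wins each department group but the international pool wins overall — the comparison reverses. The early-round pool's applicants skew toward Medicine, which has a lower base rate.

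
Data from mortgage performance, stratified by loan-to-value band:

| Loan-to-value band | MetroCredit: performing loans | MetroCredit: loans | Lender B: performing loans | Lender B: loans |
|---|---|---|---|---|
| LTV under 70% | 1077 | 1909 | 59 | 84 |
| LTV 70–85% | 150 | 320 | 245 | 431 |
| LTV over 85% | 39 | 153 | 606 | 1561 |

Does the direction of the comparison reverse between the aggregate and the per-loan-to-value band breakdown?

LTV under 70%: MetroCredit 1077/1909 = 56.4%, Lender B 59/84 = 70.2% → Lender B
LTV 70–85%: MetroCredit 150/320 = 46.9%, Lender B 245/431 = 56.8% → Lender B
LTV over 85%: MetroCredit 39/153 = 25.5%, Lender B 606/1561 = 38.8% → Lender B
Overall: MetroCredit 1266/2382 = 53.1%, Lender B 910/2076 = 43.8% → MetroCredit
Lender B wins each loan-to-value group but MetroCredit wins overall — the comparison reverses. Lender B's loans skew toward LTV over 85%, which has a lower base rate.

Yes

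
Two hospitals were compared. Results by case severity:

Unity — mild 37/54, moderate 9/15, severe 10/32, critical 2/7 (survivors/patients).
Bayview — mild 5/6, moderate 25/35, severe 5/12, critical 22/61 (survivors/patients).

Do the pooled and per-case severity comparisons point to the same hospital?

Mild: Unity 37/54 = 68.5%, Bayview 5/6 = 83.3% → Bayview
Moderate: Unity 9/15 = 60.0%, Bayview 25/35 = 71.4% → Bayview
Severe: Unity 10/32 = 31.2%, Bayview 5/12 = 41.7% → Bayview
Critical: Unity 2/7 = 28.6%, Bayview 22/61 = 36.1% → Bayview
Overall: Unity 58/108 = 53.7%, Bayview 57/114 = 50.0% → Unity
Bayview wins each case group but Unity wins overall — the comparison reverses. Bayview's patients skew toward critical, which has a lower base rate.

No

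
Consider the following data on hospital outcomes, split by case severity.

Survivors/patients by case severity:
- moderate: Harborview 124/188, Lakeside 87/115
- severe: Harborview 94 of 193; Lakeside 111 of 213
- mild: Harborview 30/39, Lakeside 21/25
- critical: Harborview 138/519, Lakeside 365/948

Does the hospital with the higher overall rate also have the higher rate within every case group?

Moderate: Harborview 124/188 = 66.0%, Lakeside 87/115 = 75.7% → Lakeside
Severe: Harborview 94/193 = 48.7%, Lakeside 111/213 = 52.1% → Lakeside
Mild: Harborview 30/39 = 76.9%, Lakeside 21/25 = 84.0% → Lakeside
Critical: Harborview 138/519 = 26.6%, Lakeside 365/948 = 38.5% → Lakeside
Overall: Harborview 386/939 = 41.1%, Lakeside 584/1301 = 44.9% → Lakeside
Lakeside wins overall and in every case group — no reversal.

Yes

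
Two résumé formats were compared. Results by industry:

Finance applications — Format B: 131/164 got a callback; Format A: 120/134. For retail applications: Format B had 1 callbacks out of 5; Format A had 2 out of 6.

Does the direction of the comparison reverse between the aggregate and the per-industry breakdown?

No

Finance: Format B 131/164 = 79.9%, Format A 120/134 = 89.6% → Format A
Retail: Format B 1/5 = 20.0%, Format A 2/6 = 33.3% → Format A
Overall: Format B 132/169 = 78.1%, Format A 122/140 = 87.1% → Format A
Format A wins overall and in every industry group — no reversal.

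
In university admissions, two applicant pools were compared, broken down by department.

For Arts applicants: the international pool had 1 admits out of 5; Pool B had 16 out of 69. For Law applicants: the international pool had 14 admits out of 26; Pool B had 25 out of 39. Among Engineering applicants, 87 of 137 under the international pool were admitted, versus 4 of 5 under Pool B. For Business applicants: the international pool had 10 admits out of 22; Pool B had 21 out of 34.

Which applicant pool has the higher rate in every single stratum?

Arts: the international pool 1/5 = 20.0%, Pool B 16/69 = 23.2% → Pool B
Law: the international pool 14/26 = 53.8%, Pool B 25/39 = 64.1% → Pool B
Engineering: the international pool 87/137 = 63.5%, Pool B 4/5 = 80.0% → Pool B
Business: the international pool 10/22 = 45.5%, Pool B 21/34 = 61.8% → Pool B
Pool B has the higher rate in all 4 groups.

Pool B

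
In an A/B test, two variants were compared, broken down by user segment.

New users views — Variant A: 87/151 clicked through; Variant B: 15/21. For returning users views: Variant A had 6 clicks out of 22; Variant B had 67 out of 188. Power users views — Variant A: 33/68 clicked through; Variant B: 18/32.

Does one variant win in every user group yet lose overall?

New users: Variant A 87/151 = 57.6%, Variant B 15/21 = 71.4% → Variant B
Returning users: Variant A 6/22 = 27.3%, Variant B 67/188 = 35.6% → Variant B
Power users: Variant A 33/68 = 48.5%, Variant B 18/32 = 56.2% → Variant B
Overall: Variant A 126/241 = 52.3%, Variant B 100/241 = 41.5% → Variant A
Variant B wins each user group but Variant A wins overall — the comparison reverses. Variant B's views skew toward returning users, which has a lower base rate.

Yes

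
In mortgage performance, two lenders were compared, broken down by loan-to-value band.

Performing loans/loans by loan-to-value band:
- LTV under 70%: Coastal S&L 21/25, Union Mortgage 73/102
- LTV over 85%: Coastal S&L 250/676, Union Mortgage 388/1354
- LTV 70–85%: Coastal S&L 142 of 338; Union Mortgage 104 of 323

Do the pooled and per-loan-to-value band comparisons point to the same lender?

Yes

LTV under 70%: Coastal S&L 21/25 = 84.0%, Union Mortgage 73/102 = 71.6% → Coastal S&L
LTV over 85%: Coastal S&L 250/676 = 37.0%, Union Mortgage 388/1354 = 28.7% → Coastal S&L
LTV 70–85%: Coastal S&L 142/338 = 42.0%, Union Mortgage 104/323 = 32.2% → Coastal S&L
Overall: Coastal S&L 413/1039 = 39.7%, Union Mortgage 565/1779 = 31.8% → Coastal S&L
Coastal S&L wins overall and in every loan-to-value group — no reversal.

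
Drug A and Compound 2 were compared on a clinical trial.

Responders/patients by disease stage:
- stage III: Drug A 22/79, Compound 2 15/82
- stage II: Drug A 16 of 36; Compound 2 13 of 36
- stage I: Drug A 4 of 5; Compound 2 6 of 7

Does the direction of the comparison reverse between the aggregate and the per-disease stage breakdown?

No

Stage III: Drug A 22/79 = 27.8%, Compound 2 15/82 = 18.3% → Drug A
Stage II: Drug A 16/36 = 44.4%, Compound 2 13/36 = 36.1% → Drug A
Stage I: Drug A 4/5 = 80.0%, Compound 2 6/7 = 85.7% → Compound 2
Overall: Drug A 42/120 = 35.0%, Compound 2 34/125 = 27.2% → Drug A
Neither sweeps: Drug A wins 2 of 3 groups, Compound 2 wins 1. Drug A wins overall but not every group — no Simpson reversal.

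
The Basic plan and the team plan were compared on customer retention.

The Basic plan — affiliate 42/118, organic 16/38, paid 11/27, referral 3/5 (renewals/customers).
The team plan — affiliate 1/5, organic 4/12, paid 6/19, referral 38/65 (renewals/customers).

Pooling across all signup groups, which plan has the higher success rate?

the team plan

Affiliate: the Basic plan 42/118 = 35.6%, the team plan 1/5 = 20.0% → the Basic plan
Organic: the Basic plan 16/38 = 42.1%, the team plan 4/12 = 33.3% → the Basic plan
Paid: the Basic plan 11/27 = 40.7%, the team plan 6/19 = 31.6% → the Basic plan
Referral: the Basic plan 3/5 = 60.0%, the team plan 38/65 = 58.5% → the Basic plan
Overall: the Basic plan 72/188 = 38.3%, the team plan 49/101 = 48.5% → the team plan
(The Basic plan wins every signup group but the team plan wins overall — the Basic plan's customers skew toward the low-rate affiliate group.)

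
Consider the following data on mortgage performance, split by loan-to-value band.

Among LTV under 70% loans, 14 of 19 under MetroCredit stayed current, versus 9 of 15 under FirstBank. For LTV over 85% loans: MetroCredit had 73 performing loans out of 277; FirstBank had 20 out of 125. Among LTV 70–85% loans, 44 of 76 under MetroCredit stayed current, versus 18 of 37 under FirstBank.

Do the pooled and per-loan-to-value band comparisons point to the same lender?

LTV under 70%: MetroCredit 14/19 = 73.7%, FirstBank 9/15 = 60.0% → MetroCredit
LTV over 85%: MetroCredit 73/277 = 26.4%, FirstBank 20/125 = 16.0% → MetroCredit
LTV 70–85%: MetroCredit 44/76 = 57.9%, FirstBank 18/37 = 48.6% → MetroCredit
Overall: MetroCredit 131/372 = 35.2%, FirstBank 47/177 = 26.6% → MetroCredit
MetroCredit wins overall and in every loan-to-value group — no reversal.

Yes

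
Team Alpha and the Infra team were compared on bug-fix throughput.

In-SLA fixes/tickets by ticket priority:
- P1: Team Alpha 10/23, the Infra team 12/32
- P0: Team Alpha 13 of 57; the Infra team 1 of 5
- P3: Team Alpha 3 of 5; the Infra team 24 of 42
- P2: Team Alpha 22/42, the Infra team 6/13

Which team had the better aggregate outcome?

P1: Team Alpha 10/23 = 43.5%, the Infra team 12/32 = 37.5% → Team Alpha
P0: Team Alpha 13/57 = 22.8%, the Infra team 1/5 = 20.0% → Team Alpha
P3: Team Alpha 3/5 = 60.0%, the Infra team 24/42 = 57.1% → Team Alpha
P2: Team Alpha 22/42 = 52.4%, the Infra team 6/13 = 46.2% → Team Alpha
Overall: Team Alpha 48/127 = 37.8%, the Infra team 43/92 = 46.7% → the Infra team
(Team Alpha wins every ticket group but the Infra team wins overall — Team Alpha's tickets skew toward the low-rate P0 group.)

the Infra team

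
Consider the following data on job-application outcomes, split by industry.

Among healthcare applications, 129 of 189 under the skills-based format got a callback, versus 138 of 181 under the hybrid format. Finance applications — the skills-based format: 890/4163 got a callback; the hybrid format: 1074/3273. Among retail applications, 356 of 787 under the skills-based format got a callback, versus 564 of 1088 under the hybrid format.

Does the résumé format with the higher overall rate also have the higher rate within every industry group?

Healthcare: the skills-based format 129/189 = 68.3%, the hybrid format 138/181 = 76.2% → the hybrid format
Finance: the skills-based format 890/4163 = 21.4%, the hybrid format 1074/3273 = 32.8% → the hybrid format
Retail: the skills-based format 356/787 = 45.2%, the hybrid format 564/1088 = 51.8% → the hybrid format
Overall: the skills-based format 1375/5139 = 26.8%, the hybrid format 1776/4542 = 39.1% → the hybrid format
The hybrid format wins overall and in every industry group — no reversal.

Yes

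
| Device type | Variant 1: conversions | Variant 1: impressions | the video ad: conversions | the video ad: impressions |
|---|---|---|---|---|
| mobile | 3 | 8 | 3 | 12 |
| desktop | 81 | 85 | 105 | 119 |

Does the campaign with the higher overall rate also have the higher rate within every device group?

Mobile: Variant 1 3/8 = 37.5%, the video ad 3/12 = 25.0% → Variant 1
Desktop: Variant 1 81/85 = 95.3%, the video ad 105/119 = 88.2% → Variant 1
Overall: Variant 1 84/93 = 90.3%, the video ad 108/131 = 82.4% → Variant 1
Variant 1 wins overall and in every device group — no reversal.

Yes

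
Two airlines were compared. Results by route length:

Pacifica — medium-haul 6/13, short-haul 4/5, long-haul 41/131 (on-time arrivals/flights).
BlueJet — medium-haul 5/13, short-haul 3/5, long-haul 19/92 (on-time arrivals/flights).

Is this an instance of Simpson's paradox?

No

Medium-haul: Pacifica 6/13 = 46.2%, BlueJet 5/13 = 38.5% → Pacifica
Short-haul: Pacifica 4/5 = 80.0%, BlueJet 3/5 = 60.0% → Pacifica
Long-haul: Pacifica 41/131 = 31.3%, BlueJet 19/92 = 20.7% → Pacifica
Overall: Pacifica 51/149 = 34.2%, BlueJet 27/110 = 24.5% → Pacifica
Pacifica wins overall and in every route group — no reversal.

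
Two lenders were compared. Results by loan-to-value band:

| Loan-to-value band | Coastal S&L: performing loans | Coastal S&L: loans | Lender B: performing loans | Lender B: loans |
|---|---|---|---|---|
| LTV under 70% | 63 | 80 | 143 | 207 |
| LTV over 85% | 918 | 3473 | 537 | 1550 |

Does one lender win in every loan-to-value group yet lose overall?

No

LTV under 70%: Coastal S&L 63/80 = 78.8%, Lender B 143/207 = 69.1% → Coastal S&L
LTV over 85%: Coastal S&L 918/3473 = 26.4%, Lender B 537/1550 = 34.6% → Lender B
Overall: Coastal S&L 981/3553 = 27.6%, Lender B 680/1757 = 38.7% → Lender B
Neither sweeps: Coastal S&L wins 1 of 2 groups, Lender B wins 1. Lender B wins overall but not every group — no Simpson reversal.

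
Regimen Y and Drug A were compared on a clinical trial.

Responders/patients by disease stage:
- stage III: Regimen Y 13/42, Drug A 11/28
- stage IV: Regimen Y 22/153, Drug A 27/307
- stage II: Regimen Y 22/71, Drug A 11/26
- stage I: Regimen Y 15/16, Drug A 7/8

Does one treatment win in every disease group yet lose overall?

No

Stage III: Regimen Y 13/42 = 31.0%, Drug A 11/28 = 39.3% → Drug A
Stage IV: Regimen Y 22/153 = 14.4%, Drug A 27/307 = 8.8% → Regimen Y
Stage II: Regimen Y 22/71 = 31.0%, Drug A 11/26 = 42.3% → Drug A
Stage I: Regimen Y 15/16 = 93.8%, Drug A 7/8 = 87.5% → Regimen Y
Overall: Regimen Y 72/282 = 25.5%, Drug A 56/369 = 15.2% → Regimen Y
Neither sweeps: Regimen Y wins 2 of 4 groups, Drug A wins 2. Regimen Y wins overall but not every group — no Simpson reversal.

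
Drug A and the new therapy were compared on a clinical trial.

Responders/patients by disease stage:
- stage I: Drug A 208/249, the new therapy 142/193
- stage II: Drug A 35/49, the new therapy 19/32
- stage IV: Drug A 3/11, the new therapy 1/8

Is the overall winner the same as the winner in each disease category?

Yes

Stage I: Drug A 208/249 = 83.5%, the new therapy 142/193 = 73.6% → Drug A
Stage II: Drug A 35/49 = 71.4%, the new therapy 19/32 = 59.4% → Drug A
Stage IV: Drug A 3/11 = 27.3%, the new therapy 1/8 = 12.5% → Drug A
Overall: Drug A 246/309 = 79.6%, the new therapy 162/233 = 69.5% → Drug A
Drug A wins overall and in every disease group — no reversal.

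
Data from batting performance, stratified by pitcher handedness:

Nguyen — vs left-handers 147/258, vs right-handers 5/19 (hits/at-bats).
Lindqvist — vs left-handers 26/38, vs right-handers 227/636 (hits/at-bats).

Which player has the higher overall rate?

Vs left-handers: Nguyen 147/258 = 57.0%, Lindqvist 26/38 = 68.4% → Lindqvist
Vs right-handers: Nguyen 5/19 = 26.3%, Lindqvist 227/636 = 35.7% → Lindqvist
Overall: Nguyen 152/277 = 54.9%, Lindqvist 253/674 = 37.5% → Nguyen
(Lindqvist wins every pitcher group but Nguyen wins overall — Lindqvist's at-bats skew toward the low-rate vs right-handers group.)

Nguyen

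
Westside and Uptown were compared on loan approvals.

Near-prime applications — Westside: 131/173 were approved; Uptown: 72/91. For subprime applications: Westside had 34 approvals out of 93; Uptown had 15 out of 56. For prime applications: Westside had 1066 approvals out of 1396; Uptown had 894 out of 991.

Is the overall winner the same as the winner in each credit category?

Near-prime: Westside 131/173 = 75.7%, Uptown 72/91 = 79.1% → Uptown
Subprime: Westside 34/93 = 36.6%, Uptown 15/56 = 26.8% → Westside
Prime: Westside 1066/1396 = 76.4%, Uptown 894/991 = 90.2% → Uptown
Overall: Westside 1231/1662 = 74.1%, Uptown 981/1138 = 86.2% → Uptown
Neither sweeps: Westside wins 1 of 3 groups, Uptown wins 2. Uptown wins overall but not every group — no Simpson reversal.

No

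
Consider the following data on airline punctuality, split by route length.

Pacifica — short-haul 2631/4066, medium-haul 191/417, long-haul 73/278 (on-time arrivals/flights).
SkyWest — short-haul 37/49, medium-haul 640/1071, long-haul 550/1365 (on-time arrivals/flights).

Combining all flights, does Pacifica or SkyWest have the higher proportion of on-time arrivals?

Pacifica

Short-haul: Pacifica 2631/4066 = 64.7%, SkyWest 37/49 = 75.5% → SkyWest
Medium-haul: Pacifica 191/417 = 45.8%, SkyWest 640/1071 = 59.8% → SkyWest
Long-haul: Pacifica 73/278 = 26.3%, SkyWest 550/1365 = 40.3% → SkyWest
Overall: Pacifica 2895/4761 = 60.8%, SkyWest 1227/2485 = 49.4% → Pacifica
(SkyWest wins every route group but Pacifica wins overall — SkyWest's flights skew toward the low-rate long-haul group.)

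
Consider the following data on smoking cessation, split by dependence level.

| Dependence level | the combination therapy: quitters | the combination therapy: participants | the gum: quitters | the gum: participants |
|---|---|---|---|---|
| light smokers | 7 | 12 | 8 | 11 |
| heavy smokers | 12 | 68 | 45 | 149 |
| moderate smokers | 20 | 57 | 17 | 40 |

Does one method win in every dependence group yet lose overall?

No

Light smokers: the combination therapy 7/12 = 58.3%, the gum 8/11 = 72.7% → the gum
Heavy smokers: the combination therapy 12/68 = 17.6%, the gum 45/149 = 30.2% → the gum
Moderate smokers: the combination therapy 20/57 = 35.1%, the gum 17/40 = 42.5% → the gum
Overall: the combination therapy 39/137 = 28.5%, the gum 70/200 = 35.0% → the gum
The gum wins overall and in every dependence group — no reversal.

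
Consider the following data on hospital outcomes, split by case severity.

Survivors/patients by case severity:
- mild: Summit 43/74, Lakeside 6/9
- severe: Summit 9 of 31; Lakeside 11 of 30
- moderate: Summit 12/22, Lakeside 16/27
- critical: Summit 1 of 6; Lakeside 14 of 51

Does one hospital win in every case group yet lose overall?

Mild: Summit 43/74 = 58.1%, Lakeside 6/9 = 66.7% → Lakeside
Severe: Summit 9/31 = 29.0%, Lakeside 11/30 = 36.7% → Lakeside
Moderate: Summit 12/22 = 54.5%, Lakeside 16/27 = 59.3% → Lakeside
Critical: Summit 1/6 = 16.7%, Lakeside 14/51 = 27.5% → Lakeside
Overall: Summit 65/133 = 48.9%, Lakeside 47/117 = 40.2% → Summit
Lakeside wins each case group but Summit wins overall — the comparison reverses. Lakeside's patients skew toward critical, which has a lower base rate.

Yes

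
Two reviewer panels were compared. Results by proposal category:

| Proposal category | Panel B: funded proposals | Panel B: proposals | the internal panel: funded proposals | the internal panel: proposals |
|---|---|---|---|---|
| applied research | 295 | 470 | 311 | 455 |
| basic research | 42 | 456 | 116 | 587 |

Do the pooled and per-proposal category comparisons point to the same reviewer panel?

Applied research: Panel B 295/470 = 62.8%, the internal panel 311/455 = 68.4% → the internal panel
Basic research: Panel B 42/456 = 9.2%, the internal panel 116/587 = 19.8% → the internal panel
Overall: Panel B 337/926 = 36.4%, the internal panel 427/1042 = 41.0% → the internal panel
The internal panel wins overall and in every proposal group — no reversal.

Yes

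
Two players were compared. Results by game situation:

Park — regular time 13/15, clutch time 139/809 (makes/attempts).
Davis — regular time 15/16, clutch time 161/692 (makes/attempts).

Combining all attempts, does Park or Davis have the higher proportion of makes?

Davis

Regular time: Park 13/15 = 86.7%, Davis 15/16 = 93.8% → Davis
Clutch time: Park 139/809 = 17.2%, Davis 161/692 = 23.3% → Davis
Overall: Park 152/824 = 18.4%, Davis 176/708 = 24.9% → Davis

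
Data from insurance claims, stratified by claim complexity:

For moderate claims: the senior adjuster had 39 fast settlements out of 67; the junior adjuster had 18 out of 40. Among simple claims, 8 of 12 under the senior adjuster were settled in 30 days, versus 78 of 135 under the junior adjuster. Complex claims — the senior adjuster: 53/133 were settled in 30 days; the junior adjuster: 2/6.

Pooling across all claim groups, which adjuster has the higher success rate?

Moderate: the senior adjuster 39/67 = 58.2%, the junior adjuster 18/40 = 45.0% → the senior adjuster
Simple: the senior adjuster 8/12 = 66.7%, the junior adjuster 78/135 = 57.8% → the senior adjuster
Complex: the senior adjuster 53/133 = 39.8%, the junior adjuster 2/6 = 33.3% → the senior adjuster
Overall: the senior adjuster 100/212 = 47.2%, the junior adjuster 98/181 = 54.1% → the junior adjuster
(The senior adjuster wins every claim group but the junior adjuster wins overall — the senior adjuster's claims skew toward the low-rate complex group.)

the junior adjuster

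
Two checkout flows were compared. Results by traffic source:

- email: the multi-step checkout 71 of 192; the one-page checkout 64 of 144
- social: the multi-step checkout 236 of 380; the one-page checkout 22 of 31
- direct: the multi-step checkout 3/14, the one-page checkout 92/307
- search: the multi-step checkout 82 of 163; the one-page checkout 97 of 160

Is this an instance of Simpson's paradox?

Email: the multi-step checkout 71/192 = 37.0%, the one-page checkout 64/144 = 44.4% → the one-page checkout
Social: the multi-step checkout 236/380 = 62.1%, the one-page checkout 22/31 = 71.0% → the one-page checkout
Direct: the multi-step checkout 3/14 = 21.4%, the one-page checkout 92/307 = 30.0% → the one-page checkout
Search: the multi-step checkout 82/163 = 50.3%, the one-page checkout 97/160 = 60.6% → the one-page checkout
Overall: the multi-step checkout 392/749 = 52.3%, the one-page checkout 275/642 = 42.8% → the multi-step checkout
The one-page checkout wins each traffic group but the multi-step checkout wins overall — the comparison reverses. The one-page checkout's sessions skew toward direct, which has a lower base rate.

Yes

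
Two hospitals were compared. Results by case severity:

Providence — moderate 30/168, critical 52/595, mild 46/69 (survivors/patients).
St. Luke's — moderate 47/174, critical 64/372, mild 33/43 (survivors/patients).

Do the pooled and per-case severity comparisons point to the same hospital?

Yes

Moderate: Providence 30/168 = 17.9%, St. Luke's 47/174 = 27.0% → St. Luke's
Critical: Providence 52/595 = 8.7%, St. Luke's 64/372 = 17.2% → St. Luke's
Mild: Providence 46/69 = 66.7%, St. Luke's 33/43 = 76.7% → St. Luke's
Overall: Providence 128/832 = 15.4%, St. Luke's 144/589 = 24.4% → St. Luke's
St. Luke's wins overall and in every case group — no reversal.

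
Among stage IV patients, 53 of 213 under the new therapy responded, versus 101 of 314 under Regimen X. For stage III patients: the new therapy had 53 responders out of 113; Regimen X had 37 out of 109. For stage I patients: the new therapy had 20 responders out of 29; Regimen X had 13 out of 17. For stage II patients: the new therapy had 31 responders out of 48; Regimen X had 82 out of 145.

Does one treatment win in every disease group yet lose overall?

No

Stage IV: the new therapy 53/213 = 24.9%, Regimen X 101/314 = 32.2% → Regimen X
Stage III: the new therapy 53/113 = 46.9%, Regimen X 37/109 = 33.9% → the new therapy
Stage I: the new therapy 20/29 = 69.0%, Regimen X 13/17 = 76.5% → Regimen X
Stage II: the new therapy 31/48 = 64.6%, Regimen X 82/145 = 56.6% → the new therapy
Overall: the new therapy 157/403 = 39.0%, Regimen X 233/585 = 39.8% → Regimen X
Neither sweeps: the new therapy wins 2 of 4 groups, Regimen X wins 2. Regimen X wins overall but not every group — no Simpson reversal.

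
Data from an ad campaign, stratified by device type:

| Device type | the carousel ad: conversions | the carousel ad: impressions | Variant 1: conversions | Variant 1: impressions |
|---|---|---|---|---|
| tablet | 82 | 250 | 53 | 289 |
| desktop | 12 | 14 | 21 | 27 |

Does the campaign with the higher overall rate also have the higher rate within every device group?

Yes

Tablet: the carousel ad 82/250 = 32.8%, Variant 1 53/289 = 18.3% → the carousel ad
Desktop: the carousel ad 12/14 = 85.7%, Variant 1 21/27 = 77.8% → the carousel ad
Overall: the carousel ad 94/264 = 35.6%, Variant 1 74/316 = 23.4% → the carousel ad
The carousel ad wins overall and in every device group — no reversal.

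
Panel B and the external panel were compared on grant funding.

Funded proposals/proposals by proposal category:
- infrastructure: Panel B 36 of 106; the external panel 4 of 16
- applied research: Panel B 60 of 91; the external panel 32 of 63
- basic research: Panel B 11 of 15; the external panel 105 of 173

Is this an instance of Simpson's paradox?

Infrastructure: Panel B 36/106 = 34.0%, the external panel 4/16 = 25.0% → Panel B
Applied research: Panel B 60/91 = 65.9%, the external panel 32/63 = 50.8% → Panel B
Basic research: Panel B 11/15 = 73.3%, the external panel 105/173 = 60.7% → Panel B
Overall: Panel B 107/212 = 50.5%, the external panel 141/252 = 56.0% → the external panel
Panel B wins each proposal group but the external panel wins overall — the comparison reverses. Panel B's proposals skew toward infrastructure, which has a lower base rate.

Yes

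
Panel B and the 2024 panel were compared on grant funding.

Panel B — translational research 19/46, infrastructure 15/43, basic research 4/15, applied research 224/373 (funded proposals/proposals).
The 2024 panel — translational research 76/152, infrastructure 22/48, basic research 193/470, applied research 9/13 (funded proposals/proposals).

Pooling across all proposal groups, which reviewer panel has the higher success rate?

Panel B

Translational research: Panel B 19/46 = 41.3%, the 2024 panel 76/152 = 50.0% → the 2024 panel
Infrastructure: Panel B 15/43 = 34.9%, the 2024 panel 22/48 = 45.8% → the 2024 panel
Basic research: Panel B 4/15 = 26.7%, the 2024 panel 193/470 = 41.1% → the 2024 panel
Applied research: Panel B 224/373 = 60.1%, the 2024 panel 9/13 = 69.2% → the 2024 panel
Overall: Panel B 262/477 = 54.9%, the 2024 panel 300/683 = 43.9% → Panel B
(The 2024 panel wins every proposal group but Panel B wins overall — the 2024 panel's proposals skew toward the low-rate basic research group.)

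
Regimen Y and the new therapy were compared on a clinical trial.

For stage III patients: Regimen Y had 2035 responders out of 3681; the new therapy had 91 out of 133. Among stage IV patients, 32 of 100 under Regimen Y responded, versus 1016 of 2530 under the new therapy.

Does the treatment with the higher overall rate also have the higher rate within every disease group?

Stage III: Regimen Y 2035/3681 = 55.3%, the new therapy 91/133 = 68.4% → the new therapy
Stage IV: Regimen Y 32/100 = 32.0%, the new therapy 1016/2530 = 40.2% → the new therapy
Overall: Regimen Y 2067/3781 = 54.7%, the new therapy 1107/2663 = 41.6% → Regimen Y
The new therapy wins each disease group but Regimen Y wins overall — the comparison reverses. The new therapy's patients skew toward stage IV, which has a lower base rate.

No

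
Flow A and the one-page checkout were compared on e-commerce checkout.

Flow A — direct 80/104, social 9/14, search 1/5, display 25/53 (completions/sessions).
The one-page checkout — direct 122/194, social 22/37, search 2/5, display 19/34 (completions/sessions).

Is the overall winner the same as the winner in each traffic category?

Direct: Flow A 80/104 = 76.9%, the one-page checkout 122/194 = 62.9% → Flow A
Social: Flow A 9/14 = 64.3%, the one-page checkout 22/37 = 59.5% → Flow A
Search: Flow A 1/5 = 20.0%, the one-page checkout 2/5 = 40.0% → the one-page checkout
Display: Flow A 25/53 = 47.2%, the one-page checkout 19/34 = 55.9% → the one-page checkout
Overall: Flow A 115/176 = 65.3%, the one-page checkout 165/270 = 61.1% → Flow A
Neither sweeps: Flow A wins 2 of 4 groups, the one-page checkout wins 2. Flow A wins overall but not every group — no Simpson reversal.

No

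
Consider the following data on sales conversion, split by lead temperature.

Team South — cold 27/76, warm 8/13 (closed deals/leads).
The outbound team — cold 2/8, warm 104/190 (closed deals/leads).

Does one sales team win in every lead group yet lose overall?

Cold: Team South 27/76 = 35.5%, the outbound team 2/8 = 25.0% → Team South
Warm: Team South 8/13 = 61.5%, the outbound team 104/190 = 54.7% → Team South
Overall: Team South 35/89 = 39.3%, the outbound team 106/198 = 53.5% → the outbound team
Team South wins each lead group but the outbound team wins overall — the comparison reverses. Team South's leads skew toward cold, which has a lower base rate.

Yes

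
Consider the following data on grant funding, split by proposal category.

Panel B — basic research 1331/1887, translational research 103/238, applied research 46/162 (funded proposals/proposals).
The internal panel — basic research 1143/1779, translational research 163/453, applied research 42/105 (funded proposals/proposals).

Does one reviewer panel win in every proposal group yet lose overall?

Basic research: Panel B 1331/1887 = 70.5%, the internal panel 1143/1779 = 64.2% → Panel B
Translational research: Panel B 103/238 = 43.3%, the internal panel 163/453 = 36.0% → Panel B
Applied research: Panel B 46/162 = 28.4%, the internal panel 42/105 = 40.0% → the internal panel
Overall: Panel B 1480/2287 = 64.7%, the internal panel 1348/2337 = 57.7% → Panel B
Neither sweeps: Panel B wins 2 of 3 groups, the internal panel wins 1. Panel B wins overall but not every group — no Simpson reversal.

No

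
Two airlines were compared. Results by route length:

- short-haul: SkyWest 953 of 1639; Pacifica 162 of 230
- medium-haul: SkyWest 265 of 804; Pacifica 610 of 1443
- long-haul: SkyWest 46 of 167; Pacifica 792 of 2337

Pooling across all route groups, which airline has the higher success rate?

Short-haul: SkyWest 953/1639 = 58.1%, Pacifica 162/230 = 70.4% → Pacifica
Medium-haul: SkyWest 265/804 = 33.0%, Pacifica 610/1443 = 42.3% → Pacifica
Long-haul: SkyWest 46/167 = 27.5%, Pacifica 792/2337 = 33.9% → Pacifica
Overall: SkyWest 1264/2610 = 48.4%, Pacifica 1564/4010 = 39.0% → SkyWest
(Pacifica wins every route group but SkyWest wins overall — Pacifica's flights skew toward the low-rate long-haul group.)

SkyWest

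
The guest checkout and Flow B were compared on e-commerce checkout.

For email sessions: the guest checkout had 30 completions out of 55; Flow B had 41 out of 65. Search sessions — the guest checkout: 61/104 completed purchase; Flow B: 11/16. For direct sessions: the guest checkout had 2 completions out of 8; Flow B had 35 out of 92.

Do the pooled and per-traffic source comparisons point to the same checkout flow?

Email: the guest checkout 30/55 = 54.5%, Flow B 41/65 = 63.1% → Flow B
Search: the guest checkout 61/104 = 58.7%, Flow B 11/16 = 68.8% → Flow B
Direct: the guest checkout 2/8 = 25.0%, Flow B 35/92 = 38.0% → Flow B
Overall: the guest checkout 93/167 = 55.7%, Flow B 87/173 = 50.3% → the guest checkout
Flow B wins each traffic group but the guest checkout wins overall — the comparison reverses. Flow B's sessions skew toward direct, which has a lower base rate.

No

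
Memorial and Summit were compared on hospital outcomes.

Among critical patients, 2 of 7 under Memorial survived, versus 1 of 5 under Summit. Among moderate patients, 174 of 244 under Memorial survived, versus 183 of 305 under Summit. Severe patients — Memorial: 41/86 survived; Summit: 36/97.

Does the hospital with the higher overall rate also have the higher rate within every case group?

Critical: Memorial 2/7 = 28.6%, Summit 1/5 = 20.0% → Memorial
Moderate: Memorial 174/244 = 71.3%, Summit 183/305 = 60.0% → Memorial
Severe: Memorial 41/86 = 47.7%, Summit 36/97 = 37.1% → Memorial
Overall: Memorial 217/337 = 64.4%, Summit 220/407 = 54.1% → Memorial
Memorial wins overall and in every case group — no reversal.

Yes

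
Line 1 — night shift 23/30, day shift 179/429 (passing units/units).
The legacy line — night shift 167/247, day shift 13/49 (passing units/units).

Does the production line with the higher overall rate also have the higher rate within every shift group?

Night shift: Line 1 23/30 = 76.7%, the legacy line 167/247 = 67.6% → Line 1
Day shift: Line 1 179/429 = 41.7%, the legacy line 13/49 = 26.5% → Line 1
Overall: Line 1 202/459 = 44.0%, the legacy line 180/296 = 60.8% → the legacy line
Line 1 wins each shift group but the legacy line wins overall — the comparison reverses. Line 1's units skew toward day shift, which has a lower base rate.

No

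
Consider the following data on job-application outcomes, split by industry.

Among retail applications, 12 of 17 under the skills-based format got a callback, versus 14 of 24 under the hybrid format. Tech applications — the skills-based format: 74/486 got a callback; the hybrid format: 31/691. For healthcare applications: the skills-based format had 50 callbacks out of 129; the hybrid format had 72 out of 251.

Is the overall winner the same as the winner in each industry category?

Retail: the skills-based format 12/17 = 70.6%, the hybrid format 14/24 = 58.3% → the skills-based format
Tech: the skills-based format 74/486 = 15.2%, the hybrid format 31/691 = 4.5% → the skills-based format
Healthcare: the skills-based format 50/129 = 38.8%, the hybrid format 72/251 = 28.7% → the skills-based format
Overall: the skills-based format 136/632 = 21.5%, the hybrid format 117/966 = 12.1% → the skills-based format
The skills-based format wins overall and in every industry group — no reversal.

Yes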